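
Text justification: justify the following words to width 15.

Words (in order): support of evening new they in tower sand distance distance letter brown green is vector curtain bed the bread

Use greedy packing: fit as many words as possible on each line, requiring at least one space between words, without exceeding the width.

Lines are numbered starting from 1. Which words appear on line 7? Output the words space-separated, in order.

Answer: vector curtain

Derivation:
Line 1: ['support', 'of'] (min_width=10, slack=5)
Line 2: ['evening', 'new'] (min_width=11, slack=4)
Line 3: ['they', 'in', 'tower'] (min_width=13, slack=2)
Line 4: ['sand', 'distance'] (min_width=13, slack=2)
Line 5: ['distance', 'letter'] (min_width=15, slack=0)
Line 6: ['brown', 'green', 'is'] (min_width=14, slack=1)
Line 7: ['vector', 'curtain'] (min_width=14, slack=1)
Line 8: ['bed', 'the', 'bread'] (min_width=13, slack=2)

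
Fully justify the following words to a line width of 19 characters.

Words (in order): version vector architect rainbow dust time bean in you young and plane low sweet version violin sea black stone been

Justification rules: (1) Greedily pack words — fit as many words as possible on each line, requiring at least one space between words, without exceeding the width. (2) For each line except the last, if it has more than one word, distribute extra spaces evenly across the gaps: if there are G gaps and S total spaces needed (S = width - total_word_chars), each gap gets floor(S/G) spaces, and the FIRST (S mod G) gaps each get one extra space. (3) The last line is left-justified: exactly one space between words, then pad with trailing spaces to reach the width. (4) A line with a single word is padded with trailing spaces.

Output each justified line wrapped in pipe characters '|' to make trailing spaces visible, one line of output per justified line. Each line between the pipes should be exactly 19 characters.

Line 1: ['version', 'vector'] (min_width=14, slack=5)
Line 2: ['architect', 'rainbow'] (min_width=17, slack=2)
Line 3: ['dust', 'time', 'bean', 'in'] (min_width=17, slack=2)
Line 4: ['you', 'young', 'and', 'plane'] (min_width=19, slack=0)
Line 5: ['low', 'sweet', 'version'] (min_width=17, slack=2)
Line 6: ['violin', 'sea', 'black'] (min_width=16, slack=3)
Line 7: ['stone', 'been'] (min_width=10, slack=9)

Answer: |version      vector|
|architect   rainbow|
|dust  time  bean in|
|you young and plane|
|low  sweet  version|
|violin   sea  black|
|stone been         |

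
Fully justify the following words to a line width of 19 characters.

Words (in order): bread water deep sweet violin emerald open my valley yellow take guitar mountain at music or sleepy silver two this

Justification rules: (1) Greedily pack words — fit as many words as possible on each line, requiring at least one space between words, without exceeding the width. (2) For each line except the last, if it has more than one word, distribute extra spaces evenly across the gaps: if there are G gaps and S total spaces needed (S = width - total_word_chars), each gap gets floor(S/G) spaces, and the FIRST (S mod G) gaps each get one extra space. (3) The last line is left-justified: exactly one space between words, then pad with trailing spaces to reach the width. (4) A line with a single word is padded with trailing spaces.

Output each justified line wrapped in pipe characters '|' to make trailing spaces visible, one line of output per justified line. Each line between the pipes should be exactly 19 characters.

Line 1: ['bread', 'water', 'deep'] (min_width=16, slack=3)
Line 2: ['sweet', 'violin'] (min_width=12, slack=7)
Line 3: ['emerald', 'open', 'my'] (min_width=15, slack=4)
Line 4: ['valley', 'yellow', 'take'] (min_width=18, slack=1)
Line 5: ['guitar', 'mountain', 'at'] (min_width=18, slack=1)
Line 6: ['music', 'or', 'sleepy'] (min_width=15, slack=4)
Line 7: ['silver', 'two', 'this'] (min_width=15, slack=4)

Answer: |bread   water  deep|
|sweet        violin|
|emerald   open   my|
|valley  yellow take|
|guitar  mountain at|
|music   or   sleepy|
|silver two this    |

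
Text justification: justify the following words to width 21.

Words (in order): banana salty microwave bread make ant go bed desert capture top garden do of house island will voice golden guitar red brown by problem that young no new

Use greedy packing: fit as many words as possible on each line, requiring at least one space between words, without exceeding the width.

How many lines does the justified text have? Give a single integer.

Line 1: ['banana', 'salty'] (min_width=12, slack=9)
Line 2: ['microwave', 'bread', 'make'] (min_width=20, slack=1)
Line 3: ['ant', 'go', 'bed', 'desert'] (min_width=17, slack=4)
Line 4: ['capture', 'top', 'garden', 'do'] (min_width=21, slack=0)
Line 5: ['of', 'house', 'island', 'will'] (min_width=20, slack=1)
Line 6: ['voice', 'golden', 'guitar'] (min_width=19, slack=2)
Line 7: ['red', 'brown', 'by', 'problem'] (min_width=20, slack=1)
Line 8: ['that', 'young', 'no', 'new'] (min_width=17, slack=4)
Total lines: 8

Answer: 8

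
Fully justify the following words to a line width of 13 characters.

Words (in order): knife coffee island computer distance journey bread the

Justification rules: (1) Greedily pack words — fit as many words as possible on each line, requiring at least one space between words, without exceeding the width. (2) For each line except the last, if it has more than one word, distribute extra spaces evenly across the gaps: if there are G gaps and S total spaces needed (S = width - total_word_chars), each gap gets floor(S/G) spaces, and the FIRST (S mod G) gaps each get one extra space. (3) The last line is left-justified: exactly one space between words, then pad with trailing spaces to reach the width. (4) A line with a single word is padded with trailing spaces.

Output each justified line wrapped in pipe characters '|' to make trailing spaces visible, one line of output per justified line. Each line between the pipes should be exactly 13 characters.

Answer: |knife  coffee|
|island       |
|computer     |
|distance     |
|journey bread|
|the          |

Derivation:
Line 1: ['knife', 'coffee'] (min_width=12, slack=1)
Line 2: ['island'] (min_width=6, slack=7)
Line 3: ['computer'] (min_width=8, slack=5)
Line 4: ['distance'] (min_width=8, slack=5)
Line 5: ['journey', 'bread'] (min_width=13, slack=0)
Line 6: ['the'] (min_width=3, slack=10)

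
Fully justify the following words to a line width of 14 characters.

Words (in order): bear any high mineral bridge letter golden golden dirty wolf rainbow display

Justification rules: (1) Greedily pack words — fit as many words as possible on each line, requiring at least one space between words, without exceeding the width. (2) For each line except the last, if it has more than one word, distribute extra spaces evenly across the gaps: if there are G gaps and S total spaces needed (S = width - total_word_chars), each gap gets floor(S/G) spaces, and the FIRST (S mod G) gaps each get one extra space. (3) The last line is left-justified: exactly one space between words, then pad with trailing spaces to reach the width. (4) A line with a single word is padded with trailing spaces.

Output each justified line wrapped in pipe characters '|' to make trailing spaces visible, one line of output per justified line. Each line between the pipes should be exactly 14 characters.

Answer: |bear  any high|
|mineral bridge|
|letter  golden|
|golden   dirty|
|wolf   rainbow|
|display       |

Derivation:
Line 1: ['bear', 'any', 'high'] (min_width=13, slack=1)
Line 2: ['mineral', 'bridge'] (min_width=14, slack=0)
Line 3: ['letter', 'golden'] (min_width=13, slack=1)
Line 4: ['golden', 'dirty'] (min_width=12, slack=2)
Line 5: ['wolf', 'rainbow'] (min_width=12, slack=2)
Line 6: ['display'] (min_width=7, slack=7)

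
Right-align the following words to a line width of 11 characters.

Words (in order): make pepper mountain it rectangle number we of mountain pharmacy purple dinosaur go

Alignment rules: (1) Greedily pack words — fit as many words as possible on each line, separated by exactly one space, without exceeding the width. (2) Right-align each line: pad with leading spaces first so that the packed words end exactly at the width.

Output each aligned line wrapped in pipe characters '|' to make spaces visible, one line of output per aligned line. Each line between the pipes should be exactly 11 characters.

Line 1: ['make', 'pepper'] (min_width=11, slack=0)
Line 2: ['mountain', 'it'] (min_width=11, slack=0)
Line 3: ['rectangle'] (min_width=9, slack=2)
Line 4: ['number', 'we'] (min_width=9, slack=2)
Line 5: ['of', 'mountain'] (min_width=11, slack=0)
Line 6: ['pharmacy'] (min_width=8, slack=3)
Line 7: ['purple'] (min_width=6, slack=5)
Line 8: ['dinosaur', 'go'] (min_width=11, slack=0)

Answer: |make pepper|
|mountain it|
|  rectangle|
|  number we|
|of mountain|
|   pharmacy|
|     purple|
|dinosaur go|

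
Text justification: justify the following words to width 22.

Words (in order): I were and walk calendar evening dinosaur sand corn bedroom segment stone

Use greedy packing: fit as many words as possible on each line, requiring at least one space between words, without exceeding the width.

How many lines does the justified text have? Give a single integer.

Line 1: ['I', 'were', 'and', 'walk'] (min_width=15, slack=7)
Line 2: ['calendar', 'evening'] (min_width=16, slack=6)
Line 3: ['dinosaur', 'sand', 'corn'] (min_width=18, slack=4)
Line 4: ['bedroom', 'segment', 'stone'] (min_width=21, slack=1)
Total lines: 4

Answer: 4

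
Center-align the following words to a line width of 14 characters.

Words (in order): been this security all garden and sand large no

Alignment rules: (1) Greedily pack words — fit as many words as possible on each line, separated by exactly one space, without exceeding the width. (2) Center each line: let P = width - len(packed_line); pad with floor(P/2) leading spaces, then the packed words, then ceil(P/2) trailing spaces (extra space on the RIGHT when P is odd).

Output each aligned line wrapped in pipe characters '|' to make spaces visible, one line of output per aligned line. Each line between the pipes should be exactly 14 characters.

Line 1: ['been', 'this'] (min_width=9, slack=5)
Line 2: ['security', 'all'] (min_width=12, slack=2)
Line 3: ['garden', 'and'] (min_width=10, slack=4)
Line 4: ['sand', 'large', 'no'] (min_width=13, slack=1)

Answer: |  been this   |
| security all |
|  garden and  |
|sand large no |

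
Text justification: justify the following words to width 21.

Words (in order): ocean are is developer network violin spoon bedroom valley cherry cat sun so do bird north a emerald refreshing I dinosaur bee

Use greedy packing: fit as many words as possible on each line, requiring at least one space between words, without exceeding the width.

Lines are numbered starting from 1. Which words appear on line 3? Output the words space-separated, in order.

Line 1: ['ocean', 'are', 'is'] (min_width=12, slack=9)
Line 2: ['developer', 'network'] (min_width=17, slack=4)
Line 3: ['violin', 'spoon', 'bedroom'] (min_width=20, slack=1)
Line 4: ['valley', 'cherry', 'cat', 'sun'] (min_width=21, slack=0)
Line 5: ['so', 'do', 'bird', 'north', 'a'] (min_width=18, slack=3)
Line 6: ['emerald', 'refreshing', 'I'] (min_width=20, slack=1)
Line 7: ['dinosaur', 'bee'] (min_width=12, slack=9)

Answer: violin spoon bedroom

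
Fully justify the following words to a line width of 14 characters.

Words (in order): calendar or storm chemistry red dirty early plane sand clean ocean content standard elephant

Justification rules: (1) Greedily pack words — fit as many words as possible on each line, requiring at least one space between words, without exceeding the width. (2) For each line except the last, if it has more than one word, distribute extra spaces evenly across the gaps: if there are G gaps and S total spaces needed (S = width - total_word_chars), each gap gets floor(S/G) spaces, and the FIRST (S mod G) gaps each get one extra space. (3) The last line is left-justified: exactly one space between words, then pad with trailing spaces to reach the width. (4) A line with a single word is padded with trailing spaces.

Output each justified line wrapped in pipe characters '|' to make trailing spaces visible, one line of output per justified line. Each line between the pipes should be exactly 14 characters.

Line 1: ['calendar', 'or'] (min_width=11, slack=3)
Line 2: ['storm'] (min_width=5, slack=9)
Line 3: ['chemistry', 'red'] (min_width=13, slack=1)
Line 4: ['dirty', 'early'] (min_width=11, slack=3)
Line 5: ['plane', 'sand'] (min_width=10, slack=4)
Line 6: ['clean', 'ocean'] (min_width=11, slack=3)
Line 7: ['content'] (min_width=7, slack=7)
Line 8: ['standard'] (min_width=8, slack=6)
Line 9: ['elephant'] (min_width=8, slack=6)

Answer: |calendar    or|
|storm         |
|chemistry  red|
|dirty    early|
|plane     sand|
|clean    ocean|
|content       |
|standard      |
|elephant      |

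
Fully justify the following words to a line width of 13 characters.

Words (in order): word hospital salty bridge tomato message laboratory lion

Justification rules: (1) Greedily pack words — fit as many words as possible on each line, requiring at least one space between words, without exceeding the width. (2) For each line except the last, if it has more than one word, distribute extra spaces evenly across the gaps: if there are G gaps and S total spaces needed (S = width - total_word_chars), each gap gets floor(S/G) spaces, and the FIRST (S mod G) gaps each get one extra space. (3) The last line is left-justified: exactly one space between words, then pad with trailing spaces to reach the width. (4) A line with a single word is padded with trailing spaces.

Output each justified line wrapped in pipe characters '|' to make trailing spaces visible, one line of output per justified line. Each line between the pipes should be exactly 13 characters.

Line 1: ['word', 'hospital'] (min_width=13, slack=0)
Line 2: ['salty', 'bridge'] (min_width=12, slack=1)
Line 3: ['tomato'] (min_width=6, slack=7)
Line 4: ['message'] (min_width=7, slack=6)
Line 5: ['laboratory'] (min_width=10, slack=3)
Line 6: ['lion'] (min_width=4, slack=9)

Answer: |word hospital|
|salty  bridge|
|tomato       |
|message      |
|laboratory   |
|lion         |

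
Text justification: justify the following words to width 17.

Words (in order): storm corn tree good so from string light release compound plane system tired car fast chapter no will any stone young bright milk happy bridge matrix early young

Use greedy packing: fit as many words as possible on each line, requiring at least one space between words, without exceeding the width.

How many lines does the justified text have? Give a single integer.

Line 1: ['storm', 'corn', 'tree'] (min_width=15, slack=2)
Line 2: ['good', 'so', 'from'] (min_width=12, slack=5)
Line 3: ['string', 'light'] (min_width=12, slack=5)
Line 4: ['release', 'compound'] (min_width=16, slack=1)
Line 5: ['plane', 'system'] (min_width=12, slack=5)
Line 6: ['tired', 'car', 'fast'] (min_width=14, slack=3)
Line 7: ['chapter', 'no', 'will'] (min_width=15, slack=2)
Line 8: ['any', 'stone', 'young'] (min_width=15, slack=2)
Line 9: ['bright', 'milk', 'happy'] (min_width=17, slack=0)
Line 10: ['bridge', 'matrix'] (min_width=13, slack=4)
Line 11: ['early', 'young'] (min_width=11, slack=6)
Total lines: 11

Answer: 11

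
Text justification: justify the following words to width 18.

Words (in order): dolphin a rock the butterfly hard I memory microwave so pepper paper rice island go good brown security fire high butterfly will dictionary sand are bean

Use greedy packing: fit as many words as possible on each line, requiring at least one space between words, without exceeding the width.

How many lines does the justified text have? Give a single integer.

Line 1: ['dolphin', 'a', 'rock', 'the'] (min_width=18, slack=0)
Line 2: ['butterfly', 'hard', 'I'] (min_width=16, slack=2)
Line 3: ['memory', 'microwave'] (min_width=16, slack=2)
Line 4: ['so', 'pepper', 'paper'] (min_width=15, slack=3)
Line 5: ['rice', 'island', 'go'] (min_width=14, slack=4)
Line 6: ['good', 'brown'] (min_width=10, slack=8)
Line 7: ['security', 'fire', 'high'] (min_width=18, slack=0)
Line 8: ['butterfly', 'will'] (min_width=14, slack=4)
Line 9: ['dictionary', 'sand'] (min_width=15, slack=3)
Line 10: ['are', 'bean'] (min_width=8, slack=10)
Total lines: 10

Answer: 10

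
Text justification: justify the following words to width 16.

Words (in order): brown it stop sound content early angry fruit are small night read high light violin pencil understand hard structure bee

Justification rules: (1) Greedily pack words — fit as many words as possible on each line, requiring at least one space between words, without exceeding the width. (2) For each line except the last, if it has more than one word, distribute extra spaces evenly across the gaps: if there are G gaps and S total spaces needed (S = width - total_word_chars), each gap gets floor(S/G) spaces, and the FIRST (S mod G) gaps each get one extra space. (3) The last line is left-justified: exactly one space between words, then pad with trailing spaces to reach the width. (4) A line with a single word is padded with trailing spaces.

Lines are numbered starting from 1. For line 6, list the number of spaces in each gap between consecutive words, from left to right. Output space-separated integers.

Line 1: ['brown', 'it', 'stop'] (min_width=13, slack=3)
Line 2: ['sound', 'content'] (min_width=13, slack=3)
Line 3: ['early', 'angry'] (min_width=11, slack=5)
Line 4: ['fruit', 'are', 'small'] (min_width=15, slack=1)
Line 5: ['night', 'read', 'high'] (min_width=15, slack=1)
Line 6: ['light', 'violin'] (min_width=12, slack=4)
Line 7: ['pencil'] (min_width=6, slack=10)
Line 8: ['understand', 'hard'] (min_width=15, slack=1)
Line 9: ['structure', 'bee'] (min_width=13, slack=3)

Answer: 5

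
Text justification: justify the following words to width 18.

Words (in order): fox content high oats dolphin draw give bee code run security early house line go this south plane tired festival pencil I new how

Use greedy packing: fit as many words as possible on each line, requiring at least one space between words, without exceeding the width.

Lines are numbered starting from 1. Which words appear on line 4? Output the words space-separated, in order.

Answer: security early

Derivation:
Line 1: ['fox', 'content', 'high'] (min_width=16, slack=2)
Line 2: ['oats', 'dolphin', 'draw'] (min_width=17, slack=1)
Line 3: ['give', 'bee', 'code', 'run'] (min_width=17, slack=1)
Line 4: ['security', 'early'] (min_width=14, slack=4)
Line 5: ['house', 'line', 'go', 'this'] (min_width=18, slack=0)
Line 6: ['south', 'plane', 'tired'] (min_width=17, slack=1)
Line 7: ['festival', 'pencil', 'I'] (min_width=17, slack=1)
Line 8: ['new', 'how'] (min_width=7, slack=11)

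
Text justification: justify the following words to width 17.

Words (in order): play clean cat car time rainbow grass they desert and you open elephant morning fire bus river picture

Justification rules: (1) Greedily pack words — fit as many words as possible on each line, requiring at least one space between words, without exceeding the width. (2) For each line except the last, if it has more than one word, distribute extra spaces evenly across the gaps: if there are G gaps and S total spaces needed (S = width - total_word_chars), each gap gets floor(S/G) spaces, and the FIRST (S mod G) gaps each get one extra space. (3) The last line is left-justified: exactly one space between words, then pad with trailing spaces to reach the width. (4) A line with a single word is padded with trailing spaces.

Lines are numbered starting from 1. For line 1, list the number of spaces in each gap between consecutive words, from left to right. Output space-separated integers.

Line 1: ['play', 'clean', 'cat'] (min_width=14, slack=3)
Line 2: ['car', 'time', 'rainbow'] (min_width=16, slack=1)
Line 3: ['grass', 'they', 'desert'] (min_width=17, slack=0)
Line 4: ['and', 'you', 'open'] (min_width=12, slack=5)
Line 5: ['elephant', 'morning'] (min_width=16, slack=1)
Line 6: ['fire', 'bus', 'river'] (min_width=14, slack=3)
Line 7: ['picture'] (min_width=7, slack=10)

Answer: 3 2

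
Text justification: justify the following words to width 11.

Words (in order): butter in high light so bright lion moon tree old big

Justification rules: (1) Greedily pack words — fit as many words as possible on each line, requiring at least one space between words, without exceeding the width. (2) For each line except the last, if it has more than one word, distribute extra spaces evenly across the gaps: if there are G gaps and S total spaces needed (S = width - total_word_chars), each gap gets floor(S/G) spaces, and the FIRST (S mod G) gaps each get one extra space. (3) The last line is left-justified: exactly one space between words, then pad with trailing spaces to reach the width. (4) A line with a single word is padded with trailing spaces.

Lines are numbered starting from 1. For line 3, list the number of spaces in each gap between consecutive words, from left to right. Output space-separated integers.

Answer: 3

Derivation:
Line 1: ['butter', 'in'] (min_width=9, slack=2)
Line 2: ['high', 'light'] (min_width=10, slack=1)
Line 3: ['so', 'bright'] (min_width=9, slack=2)
Line 4: ['lion', 'moon'] (min_width=9, slack=2)
Line 5: ['tree', 'old'] (min_width=8, slack=3)
Line 6: ['big'] (min_width=3, slack=8)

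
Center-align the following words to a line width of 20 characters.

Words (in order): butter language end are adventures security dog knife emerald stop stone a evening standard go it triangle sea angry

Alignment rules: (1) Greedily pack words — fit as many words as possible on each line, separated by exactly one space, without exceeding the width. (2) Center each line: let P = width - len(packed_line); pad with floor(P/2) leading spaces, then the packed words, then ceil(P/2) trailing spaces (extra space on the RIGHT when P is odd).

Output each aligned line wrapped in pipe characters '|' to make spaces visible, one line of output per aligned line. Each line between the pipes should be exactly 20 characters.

Answer: |butter language end |
|   are adventures   |
| security dog knife |
|emerald stop stone a|
|evening standard go |
|  it triangle sea   |
|       angry        |

Derivation:
Line 1: ['butter', 'language', 'end'] (min_width=19, slack=1)
Line 2: ['are', 'adventures'] (min_width=14, slack=6)
Line 3: ['security', 'dog', 'knife'] (min_width=18, slack=2)
Line 4: ['emerald', 'stop', 'stone', 'a'] (min_width=20, slack=0)
Line 5: ['evening', 'standard', 'go'] (min_width=19, slack=1)
Line 6: ['it', 'triangle', 'sea'] (min_width=15, slack=5)
Line 7: ['angry'] (min_width=5, slack=15)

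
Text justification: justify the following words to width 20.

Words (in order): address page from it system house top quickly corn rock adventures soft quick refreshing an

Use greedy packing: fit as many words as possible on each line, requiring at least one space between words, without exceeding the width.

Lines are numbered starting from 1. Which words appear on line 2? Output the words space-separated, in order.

Line 1: ['address', 'page', 'from', 'it'] (min_width=20, slack=0)
Line 2: ['system', 'house', 'top'] (min_width=16, slack=4)
Line 3: ['quickly', 'corn', 'rock'] (min_width=17, slack=3)
Line 4: ['adventures', 'soft'] (min_width=15, slack=5)
Line 5: ['quick', 'refreshing', 'an'] (min_width=19, slack=1)

Answer: system house top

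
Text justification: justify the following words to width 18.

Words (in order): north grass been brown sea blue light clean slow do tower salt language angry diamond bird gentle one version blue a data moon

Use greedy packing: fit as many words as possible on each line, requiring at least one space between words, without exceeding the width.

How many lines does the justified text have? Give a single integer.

Answer: 8

Derivation:
Line 1: ['north', 'grass', 'been'] (min_width=16, slack=2)
Line 2: ['brown', 'sea', 'blue'] (min_width=14, slack=4)
Line 3: ['light', 'clean', 'slow'] (min_width=16, slack=2)
Line 4: ['do', 'tower', 'salt'] (min_width=13, slack=5)
Line 5: ['language', 'angry'] (min_width=14, slack=4)
Line 6: ['diamond', 'bird'] (min_width=12, slack=6)
Line 7: ['gentle', 'one', 'version'] (min_width=18, slack=0)
Line 8: ['blue', 'a', 'data', 'moon'] (min_width=16, slack=2)
Total lines: 8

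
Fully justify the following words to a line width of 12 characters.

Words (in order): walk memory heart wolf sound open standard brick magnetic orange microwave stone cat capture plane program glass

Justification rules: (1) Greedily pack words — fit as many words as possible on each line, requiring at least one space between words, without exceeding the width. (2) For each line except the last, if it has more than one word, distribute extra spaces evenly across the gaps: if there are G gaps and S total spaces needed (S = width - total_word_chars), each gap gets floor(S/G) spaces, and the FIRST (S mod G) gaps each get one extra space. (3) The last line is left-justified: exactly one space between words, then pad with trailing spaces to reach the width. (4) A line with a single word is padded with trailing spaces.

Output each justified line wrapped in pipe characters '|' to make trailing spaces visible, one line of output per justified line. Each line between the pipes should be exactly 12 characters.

Answer: |walk  memory|
|heart   wolf|
|sound   open|
|standard    |
|brick       |
|magnetic    |
|orange      |
|microwave   |
|stone    cat|
|capture     |
|plane       |
|program     |
|glass       |

Derivation:
Line 1: ['walk', 'memory'] (min_width=11, slack=1)
Line 2: ['heart', 'wolf'] (min_width=10, slack=2)
Line 3: ['sound', 'open'] (min_width=10, slack=2)
Line 4: ['standard'] (min_width=8, slack=4)
Line 5: ['brick'] (min_width=5, slack=7)
Line 6: ['magnetic'] (min_width=8, slack=4)
Line 7: ['orange'] (min_width=6, slack=6)
Line 8: ['microwave'] (min_width=9, slack=3)
Line 9: ['stone', 'cat'] (min_width=9, slack=3)
Line 10: ['capture'] (min_width=7, slack=5)
Line 11: ['plane'] (min_width=5, slack=7)
Line 12: ['program'] (min_width=7, slack=5)
Line 13: ['glass'] (min_width=5, slack=7)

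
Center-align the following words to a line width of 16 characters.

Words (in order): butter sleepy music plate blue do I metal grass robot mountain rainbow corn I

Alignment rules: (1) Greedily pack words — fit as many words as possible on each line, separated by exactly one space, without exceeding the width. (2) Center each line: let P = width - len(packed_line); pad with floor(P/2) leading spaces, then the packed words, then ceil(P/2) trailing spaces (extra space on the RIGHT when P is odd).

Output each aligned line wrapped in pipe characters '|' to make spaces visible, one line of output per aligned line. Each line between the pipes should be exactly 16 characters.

Answer: | butter sleepy  |
|music plate blue|
|do I metal grass|
| robot mountain |
| rainbow corn I |

Derivation:
Line 1: ['butter', 'sleepy'] (min_width=13, slack=3)
Line 2: ['music', 'plate', 'blue'] (min_width=16, slack=0)
Line 3: ['do', 'I', 'metal', 'grass'] (min_width=16, slack=0)
Line 4: ['robot', 'mountain'] (min_width=14, slack=2)
Line 5: ['rainbow', 'corn', 'I'] (min_width=14, slack=2)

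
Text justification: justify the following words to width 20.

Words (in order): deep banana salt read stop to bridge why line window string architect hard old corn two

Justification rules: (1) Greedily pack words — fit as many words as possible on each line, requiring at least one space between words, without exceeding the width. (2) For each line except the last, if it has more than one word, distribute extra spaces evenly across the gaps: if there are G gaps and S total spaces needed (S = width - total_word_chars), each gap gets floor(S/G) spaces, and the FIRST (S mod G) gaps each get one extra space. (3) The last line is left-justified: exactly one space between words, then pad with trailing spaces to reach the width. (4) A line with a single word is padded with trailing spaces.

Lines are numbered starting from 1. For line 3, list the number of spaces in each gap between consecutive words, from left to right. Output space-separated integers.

Line 1: ['deep', 'banana', 'salt'] (min_width=16, slack=4)
Line 2: ['read', 'stop', 'to', 'bridge'] (min_width=19, slack=1)
Line 3: ['why', 'line', 'window'] (min_width=15, slack=5)
Line 4: ['string', 'architect'] (min_width=16, slack=4)
Line 5: ['hard', 'old', 'corn', 'two'] (min_width=17, slack=3)

Answer: 4 3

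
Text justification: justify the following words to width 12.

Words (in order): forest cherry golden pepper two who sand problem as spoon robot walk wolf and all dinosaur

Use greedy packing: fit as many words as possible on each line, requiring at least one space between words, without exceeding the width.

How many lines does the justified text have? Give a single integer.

Line 1: ['forest'] (min_width=6, slack=6)
Line 2: ['cherry'] (min_width=6, slack=6)
Line 3: ['golden'] (min_width=6, slack=6)
Line 4: ['pepper', 'two'] (min_width=10, slack=2)
Line 5: ['who', 'sand'] (min_width=8, slack=4)
Line 6: ['problem', 'as'] (min_width=10, slack=2)
Line 7: ['spoon', 'robot'] (min_width=11, slack=1)
Line 8: ['walk', 'wolf'] (min_width=9, slack=3)
Line 9: ['and', 'all'] (min_width=7, slack=5)
Line 10: ['dinosaur'] (min_width=8, slack=4)
Total lines: 10

Answer: 10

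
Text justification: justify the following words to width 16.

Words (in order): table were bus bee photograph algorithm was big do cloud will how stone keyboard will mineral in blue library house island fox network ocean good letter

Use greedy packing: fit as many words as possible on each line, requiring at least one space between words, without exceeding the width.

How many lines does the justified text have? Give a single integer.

Line 1: ['table', 'were', 'bus'] (min_width=14, slack=2)
Line 2: ['bee', 'photograph'] (min_width=14, slack=2)
Line 3: ['algorithm', 'was'] (min_width=13, slack=3)
Line 4: ['big', 'do', 'cloud'] (min_width=12, slack=4)
Line 5: ['will', 'how', 'stone'] (min_width=14, slack=2)
Line 6: ['keyboard', 'will'] (min_width=13, slack=3)
Line 7: ['mineral', 'in', 'blue'] (min_width=15, slack=1)
Line 8: ['library', 'house'] (min_width=13, slack=3)
Line 9: ['island', 'fox'] (min_width=10, slack=6)
Line 10: ['network', 'ocean'] (min_width=13, slack=3)
Line 11: ['good', 'letter'] (min_width=11, slack=5)
Total lines: 11

Answer: 11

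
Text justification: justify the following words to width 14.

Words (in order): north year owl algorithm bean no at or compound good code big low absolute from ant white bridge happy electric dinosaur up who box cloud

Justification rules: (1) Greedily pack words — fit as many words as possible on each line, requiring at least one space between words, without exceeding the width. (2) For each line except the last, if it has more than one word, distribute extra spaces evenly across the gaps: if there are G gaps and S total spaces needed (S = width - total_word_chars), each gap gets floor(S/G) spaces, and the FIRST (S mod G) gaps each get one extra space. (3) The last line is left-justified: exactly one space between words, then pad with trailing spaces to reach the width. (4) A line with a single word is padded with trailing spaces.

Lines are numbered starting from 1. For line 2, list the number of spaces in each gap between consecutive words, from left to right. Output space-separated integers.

Line 1: ['north', 'year', 'owl'] (min_width=14, slack=0)
Line 2: ['algorithm', 'bean'] (min_width=14, slack=0)
Line 3: ['no', 'at', 'or'] (min_width=8, slack=6)
Line 4: ['compound', 'good'] (min_width=13, slack=1)
Line 5: ['code', 'big', 'low'] (min_width=12, slack=2)
Line 6: ['absolute', 'from'] (min_width=13, slack=1)
Line 7: ['ant', 'white'] (min_width=9, slack=5)
Line 8: ['bridge', 'happy'] (min_width=12, slack=2)
Line 9: ['electric'] (min_width=8, slack=6)
Line 10: ['dinosaur', 'up'] (min_width=11, slack=3)
Line 11: ['who', 'box', 'cloud'] (min_width=13, slack=1)

Answer: 1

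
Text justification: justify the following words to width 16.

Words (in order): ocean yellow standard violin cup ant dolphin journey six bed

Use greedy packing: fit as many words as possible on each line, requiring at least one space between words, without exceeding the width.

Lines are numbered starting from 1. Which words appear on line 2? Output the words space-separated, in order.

Line 1: ['ocean', 'yellow'] (min_width=12, slack=4)
Line 2: ['standard', 'violin'] (min_width=15, slack=1)
Line 3: ['cup', 'ant', 'dolphin'] (min_width=15, slack=1)
Line 4: ['journey', 'six', 'bed'] (min_width=15, slack=1)

Answer: standard violin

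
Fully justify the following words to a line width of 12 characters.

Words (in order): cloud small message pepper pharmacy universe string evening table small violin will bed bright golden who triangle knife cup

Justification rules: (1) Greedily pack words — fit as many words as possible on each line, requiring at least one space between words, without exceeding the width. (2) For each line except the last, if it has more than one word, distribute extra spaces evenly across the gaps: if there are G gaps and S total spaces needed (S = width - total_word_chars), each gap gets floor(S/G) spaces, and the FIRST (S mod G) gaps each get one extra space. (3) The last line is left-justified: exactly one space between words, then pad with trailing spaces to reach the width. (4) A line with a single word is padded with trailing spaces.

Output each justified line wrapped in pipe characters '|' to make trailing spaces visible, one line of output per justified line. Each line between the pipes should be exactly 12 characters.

Line 1: ['cloud', 'small'] (min_width=11, slack=1)
Line 2: ['message'] (min_width=7, slack=5)
Line 3: ['pepper'] (min_width=6, slack=6)
Line 4: ['pharmacy'] (min_width=8, slack=4)
Line 5: ['universe'] (min_width=8, slack=4)
Line 6: ['string'] (min_width=6, slack=6)
Line 7: ['evening'] (min_width=7, slack=5)
Line 8: ['table', 'small'] (min_width=11, slack=1)
Line 9: ['violin', 'will'] (min_width=11, slack=1)
Line 10: ['bed', 'bright'] (min_width=10, slack=2)
Line 11: ['golden', 'who'] (min_width=10, slack=2)
Line 12: ['triangle'] (min_width=8, slack=4)
Line 13: ['knife', 'cup'] (min_width=9, slack=3)

Answer: |cloud  small|
|message     |
|pepper      |
|pharmacy    |
|universe    |
|string      |
|evening     |
|table  small|
|violin  will|
|bed   bright|
|golden   who|
|triangle    |
|knife cup   |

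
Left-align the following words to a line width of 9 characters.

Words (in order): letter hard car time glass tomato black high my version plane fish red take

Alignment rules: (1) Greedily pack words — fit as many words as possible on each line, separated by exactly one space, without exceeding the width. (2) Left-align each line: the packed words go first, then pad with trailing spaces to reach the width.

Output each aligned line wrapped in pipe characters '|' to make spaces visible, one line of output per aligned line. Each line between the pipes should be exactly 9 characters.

Answer: |letter   |
|hard car |
|time     |
|glass    |
|tomato   |
|black    |
|high my  |
|version  |
|plane    |
|fish red |
|take     |

Derivation:
Line 1: ['letter'] (min_width=6, slack=3)
Line 2: ['hard', 'car'] (min_width=8, slack=1)
Line 3: ['time'] (min_width=4, slack=5)
Line 4: ['glass'] (min_width=5, slack=4)
Line 5: ['tomato'] (min_width=6, slack=3)
Line 6: ['black'] (min_width=5, slack=4)
Line 7: ['high', 'my'] (min_width=7, slack=2)
Line 8: ['version'] (min_width=7, slack=2)
Line 9: ['plane'] (min_width=5, slack=4)
Line 10: ['fish', 'red'] (min_width=8, slack=1)
Line 11: ['take'] (min_width=4, slack=5)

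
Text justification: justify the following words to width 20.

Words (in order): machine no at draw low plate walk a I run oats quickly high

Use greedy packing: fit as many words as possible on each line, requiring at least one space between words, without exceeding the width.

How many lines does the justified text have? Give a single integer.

Answer: 4

Derivation:
Line 1: ['machine', 'no', 'at', 'draw'] (min_width=18, slack=2)
Line 2: ['low', 'plate', 'walk', 'a', 'I'] (min_width=18, slack=2)
Line 3: ['run', 'oats', 'quickly'] (min_width=16, slack=4)
Line 4: ['high'] (min_width=4, slack=16)
Total lines: 4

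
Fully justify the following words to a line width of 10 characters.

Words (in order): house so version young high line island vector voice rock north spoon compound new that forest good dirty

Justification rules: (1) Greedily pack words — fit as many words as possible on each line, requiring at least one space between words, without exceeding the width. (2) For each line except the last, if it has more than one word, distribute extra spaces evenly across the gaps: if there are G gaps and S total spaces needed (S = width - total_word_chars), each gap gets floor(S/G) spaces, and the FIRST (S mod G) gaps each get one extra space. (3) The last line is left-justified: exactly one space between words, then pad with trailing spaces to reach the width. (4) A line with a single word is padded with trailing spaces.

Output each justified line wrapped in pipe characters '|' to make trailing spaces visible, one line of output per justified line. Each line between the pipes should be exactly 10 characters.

Answer: |house   so|
|version   |
|young high|
|line      |
|island    |
|vector    |
|voice rock|
|north     |
|spoon     |
|compound  |
|new   that|
|forest    |
|good dirty|

Derivation:
Line 1: ['house', 'so'] (min_width=8, slack=2)
Line 2: ['version'] (min_width=7, slack=3)
Line 3: ['young', 'high'] (min_width=10, slack=0)
Line 4: ['line'] (min_width=4, slack=6)
Line 5: ['island'] (min_width=6, slack=4)
Line 6: ['vector'] (min_width=6, slack=4)
Line 7: ['voice', 'rock'] (min_width=10, slack=0)
Line 8: ['north'] (min_width=5, slack=5)
Line 9: ['spoon'] (min_width=5, slack=5)
Line 10: ['compound'] (min_width=8, slack=2)
Line 11: ['new', 'that'] (min_width=8, slack=2)
Line 12: ['forest'] (min_width=6, slack=4)
Line 13: ['good', 'dirty'] (min_width=10, slack=0)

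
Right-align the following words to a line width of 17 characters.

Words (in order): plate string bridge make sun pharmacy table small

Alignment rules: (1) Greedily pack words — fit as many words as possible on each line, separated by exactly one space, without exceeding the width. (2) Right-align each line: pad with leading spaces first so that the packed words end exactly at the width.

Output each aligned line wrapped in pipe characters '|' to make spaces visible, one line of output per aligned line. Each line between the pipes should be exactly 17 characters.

Answer: |     plate string|
|  bridge make sun|
|   pharmacy table|
|            small|

Derivation:
Line 1: ['plate', 'string'] (min_width=12, slack=5)
Line 2: ['bridge', 'make', 'sun'] (min_width=15, slack=2)
Line 3: ['pharmacy', 'table'] (min_width=14, slack=3)
Line 4: ['small'] (min_width=5, slack=12)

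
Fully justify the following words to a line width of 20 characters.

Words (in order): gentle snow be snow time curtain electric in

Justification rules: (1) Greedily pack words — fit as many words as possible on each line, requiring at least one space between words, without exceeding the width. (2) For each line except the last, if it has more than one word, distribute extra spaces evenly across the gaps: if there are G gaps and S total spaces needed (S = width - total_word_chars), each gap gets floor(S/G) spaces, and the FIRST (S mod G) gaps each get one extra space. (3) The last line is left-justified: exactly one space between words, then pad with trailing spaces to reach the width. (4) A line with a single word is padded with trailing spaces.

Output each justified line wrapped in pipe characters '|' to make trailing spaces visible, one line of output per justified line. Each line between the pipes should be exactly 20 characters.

Answer: |gentle  snow be snow|
|time         curtain|
|electric in         |

Derivation:
Line 1: ['gentle', 'snow', 'be', 'snow'] (min_width=19, slack=1)
Line 2: ['time', 'curtain'] (min_width=12, slack=8)
Line 3: ['electric', 'in'] (min_width=11, slack=9)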